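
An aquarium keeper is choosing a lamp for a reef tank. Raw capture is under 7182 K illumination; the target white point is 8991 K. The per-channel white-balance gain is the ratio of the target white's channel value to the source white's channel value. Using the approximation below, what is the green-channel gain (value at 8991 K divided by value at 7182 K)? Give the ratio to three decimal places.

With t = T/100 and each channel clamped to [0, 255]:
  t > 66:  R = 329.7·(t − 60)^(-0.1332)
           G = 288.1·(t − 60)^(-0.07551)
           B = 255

At 7182 K (t = 71.82):
  G = 288.1·(71.82 − 60)^(-0.07551) = 288.1·11.82^(-0.07551) = 288.1·0.82986 = 239.084.
At 8991 K (t = 89.91):
  G = 288.1·(89.91 − 60)^(-0.07551) = 288.1·29.91^(-0.07551) = 288.1·0.77368 = 222.897.
Gain = 222.897 / 239.084 = 0.9323 → 0.932.

0.932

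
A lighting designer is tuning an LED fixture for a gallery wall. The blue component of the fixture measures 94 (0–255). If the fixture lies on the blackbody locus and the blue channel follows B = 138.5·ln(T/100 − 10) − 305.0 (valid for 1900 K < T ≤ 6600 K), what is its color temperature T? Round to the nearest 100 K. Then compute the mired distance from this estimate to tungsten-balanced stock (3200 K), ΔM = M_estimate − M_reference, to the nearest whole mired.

ln(t − 10) = (94 + 305.0) / 138.5 = 2.8809.
t − 10 = e^2.8809 = 17.830, so t = 27.830.
T = 100·t = 2783 K → 2800 K to the nearest 100 K.
M_estimate = 10⁶/2800 = 357.14; M_reference = 10⁶/3200 = 312.50.
ΔM = 357.14 − 312.50 = 44.64 → +45 mireds.

+45 mireds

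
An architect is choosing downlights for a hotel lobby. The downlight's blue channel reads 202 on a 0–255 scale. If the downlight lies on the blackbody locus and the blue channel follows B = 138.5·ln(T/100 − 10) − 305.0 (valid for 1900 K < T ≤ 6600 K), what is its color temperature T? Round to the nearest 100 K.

ln(t − 10) = (202 + 305.0) / 138.5 = 3.6606.
t − 10 = e^3.6606 = 38.887, so t = 48.887.
T = 100·t = 4889 K → 4900 K to the nearest 100 K.

4900 K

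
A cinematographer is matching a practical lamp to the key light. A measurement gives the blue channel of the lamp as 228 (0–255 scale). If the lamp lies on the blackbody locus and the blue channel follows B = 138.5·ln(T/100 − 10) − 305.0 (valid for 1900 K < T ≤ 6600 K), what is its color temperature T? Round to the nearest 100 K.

ln(t − 10) = (228 + 305.0) / 138.5 = 3.8484.
t − 10 = e^3.8484 = 46.917, so t = 56.917.
T = 100·t = 5692 K → 5700 K to the nearest 100 K.

5700 K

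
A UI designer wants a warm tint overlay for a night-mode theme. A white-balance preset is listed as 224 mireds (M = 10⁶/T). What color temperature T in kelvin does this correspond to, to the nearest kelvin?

T = 10⁶ / 224 = 4464.29 K → 4464 K.

4464 K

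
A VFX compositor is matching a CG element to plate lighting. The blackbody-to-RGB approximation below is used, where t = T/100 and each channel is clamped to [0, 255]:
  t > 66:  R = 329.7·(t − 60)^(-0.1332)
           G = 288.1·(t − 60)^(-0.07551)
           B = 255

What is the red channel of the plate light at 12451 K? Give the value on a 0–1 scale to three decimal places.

t = 12451/100 = 124.51; the t > 66 branch applies.
R = 329.7·(124.51 − 60)^(-0.1332) = 329.7·64.51^(-0.1332) = 329.7·0.57406 = 189.268.
On a 0–1 scale: 189.268/255 = 0.7422 → 0.742.

0.742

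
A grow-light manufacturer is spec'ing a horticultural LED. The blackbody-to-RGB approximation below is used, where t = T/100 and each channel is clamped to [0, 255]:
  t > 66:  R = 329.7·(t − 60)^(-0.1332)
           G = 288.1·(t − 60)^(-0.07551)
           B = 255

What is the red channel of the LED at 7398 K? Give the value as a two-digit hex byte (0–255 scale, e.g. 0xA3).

t = 7398/100 = 73.98; the t > 66 branch applies.
R = 329.7·(73.98 − 60)^(-0.1332) = 329.7·13.98^(-0.1332) = 329.7·0.70375 = 232.026.
Rounded: 232; in hex, 0xE8.

0xE8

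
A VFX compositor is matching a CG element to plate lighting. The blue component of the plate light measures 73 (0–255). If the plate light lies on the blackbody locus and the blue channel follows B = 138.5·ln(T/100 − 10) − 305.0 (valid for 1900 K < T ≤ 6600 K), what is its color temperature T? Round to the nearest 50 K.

2550 K

ln(t − 10) = (73 + 305.0) / 138.5 = 2.7292.
t − 10 = e^2.7292 = 15.321, so t = 25.321.
T = 100·t = 2532 K → 2550 K to the nearest 50 K.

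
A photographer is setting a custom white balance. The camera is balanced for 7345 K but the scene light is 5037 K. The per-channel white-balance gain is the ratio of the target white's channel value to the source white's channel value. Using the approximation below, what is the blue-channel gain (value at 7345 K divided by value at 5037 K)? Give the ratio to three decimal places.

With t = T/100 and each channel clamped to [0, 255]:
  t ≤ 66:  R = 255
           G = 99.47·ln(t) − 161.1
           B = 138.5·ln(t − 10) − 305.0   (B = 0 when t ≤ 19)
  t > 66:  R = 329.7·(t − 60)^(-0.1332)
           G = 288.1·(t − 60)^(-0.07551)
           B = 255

1.231

At 5037 K (t = 50.37):
  B = 138.5·ln(50.37 − 10) − 305.0 = 138.5·ln 40.37 − 305.0 = 138.5·3.6981 − 305.0 = 207.185.
At 7345 K (t = 73.45):
  B = 255 by definition for t > 66.
Gain = 255.000 / 207.185 = 1.2308 → 1.231.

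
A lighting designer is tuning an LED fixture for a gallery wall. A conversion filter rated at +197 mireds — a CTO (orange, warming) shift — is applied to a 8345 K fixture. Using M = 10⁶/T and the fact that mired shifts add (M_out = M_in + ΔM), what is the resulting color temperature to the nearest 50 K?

M_in = 10⁶/8345 = 119.83 mireds.
M_out = 119.83 + (+197) = 316.83 mireds.
T_out = 10⁶/316.83 = 3156.2 K → 3150 K.

3150 K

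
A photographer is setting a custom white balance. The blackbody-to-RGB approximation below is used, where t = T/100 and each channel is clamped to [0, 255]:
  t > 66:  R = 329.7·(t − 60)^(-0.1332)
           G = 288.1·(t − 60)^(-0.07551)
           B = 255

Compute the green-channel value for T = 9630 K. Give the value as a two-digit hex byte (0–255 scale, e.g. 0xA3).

t = 9630/100 = 96.3; the t > 66 branch applies.
G = 288.1·(96.3 − 60)^(-0.07551) = 288.1·36.3^(-0.07551) = 288.1·0.76245 = 219.662.
Rounded: 220; in hex, 0xDC.

0xDC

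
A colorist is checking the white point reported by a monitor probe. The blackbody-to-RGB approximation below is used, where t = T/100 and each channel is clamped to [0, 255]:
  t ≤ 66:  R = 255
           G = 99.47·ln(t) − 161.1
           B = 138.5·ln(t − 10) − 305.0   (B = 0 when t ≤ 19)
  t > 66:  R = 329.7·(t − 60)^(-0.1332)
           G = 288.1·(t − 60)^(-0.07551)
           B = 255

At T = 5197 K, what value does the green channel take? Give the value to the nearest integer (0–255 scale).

t = 5197/100 = 51.97; the t ≤ 66 branch applies.
G = 99.47·ln 51.97 − 161.1 = 99.47·3.9507 − 161.1 = 231.873.
Rounded: 232.

232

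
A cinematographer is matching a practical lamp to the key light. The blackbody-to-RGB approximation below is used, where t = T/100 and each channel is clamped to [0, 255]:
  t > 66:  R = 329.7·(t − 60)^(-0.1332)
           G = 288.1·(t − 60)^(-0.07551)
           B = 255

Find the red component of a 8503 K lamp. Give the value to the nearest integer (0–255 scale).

t = 8503/100 = 85.03; the t > 66 branch applies.
R = 329.7·(85.03 − 60)^(-0.1332) = 329.7·25.03^(-0.1332) = 329.7·0.65122 = 214.706.
Rounded: 215.

215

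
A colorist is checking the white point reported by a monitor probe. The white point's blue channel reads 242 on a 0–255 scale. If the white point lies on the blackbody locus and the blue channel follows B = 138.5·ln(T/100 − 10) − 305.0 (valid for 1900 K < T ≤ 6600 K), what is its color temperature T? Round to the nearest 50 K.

ln(t − 10) = (242 + 305.0) / 138.5 = 3.9495.
t − 10 = e^3.9495 = 51.907, so t = 61.907.
T = 100·t = 6191 K → 6200 K to the nearest 50 K.

6200 K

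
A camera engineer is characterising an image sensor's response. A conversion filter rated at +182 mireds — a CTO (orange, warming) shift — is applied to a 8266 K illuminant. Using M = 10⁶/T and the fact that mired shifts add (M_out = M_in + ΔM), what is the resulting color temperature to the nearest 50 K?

M_in = 10⁶/8266 = 120.98 mireds.
M_out = 120.98 + (+182) = 302.98 mireds.
T_out = 10⁶/302.98 = 3300.6 K → 3300 K.

3300 K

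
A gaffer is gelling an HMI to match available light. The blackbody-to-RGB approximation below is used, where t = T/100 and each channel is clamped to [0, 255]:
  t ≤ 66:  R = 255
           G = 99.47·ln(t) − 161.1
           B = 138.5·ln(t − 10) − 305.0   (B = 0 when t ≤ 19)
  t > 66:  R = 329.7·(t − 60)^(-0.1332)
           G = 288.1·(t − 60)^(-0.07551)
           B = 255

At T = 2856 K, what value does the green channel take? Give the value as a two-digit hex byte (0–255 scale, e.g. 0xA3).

0xAC

t = 2856/100 = 28.56; the t ≤ 66 branch applies.
G = 99.47·ln 28.56 − 161.1 = 99.47·3.3520 − 161.1 = 172.324.
Rounded: 172; in hex, 0xAC.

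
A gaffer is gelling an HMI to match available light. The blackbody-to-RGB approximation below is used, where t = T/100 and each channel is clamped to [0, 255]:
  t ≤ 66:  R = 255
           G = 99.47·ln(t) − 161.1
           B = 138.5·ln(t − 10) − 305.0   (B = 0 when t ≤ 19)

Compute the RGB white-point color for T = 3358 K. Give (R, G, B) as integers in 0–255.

(255, 188, 133)

t = 3358/100 = 33.58; the t ≤ 66 branch applies.
R = 255 by definition for t ≤ 66.
G = 99.47·ln 33.58 − 161.1 = 99.47·3.5139 − 161.1 = 188.431.
B = 138.5·ln(33.58 − 10) − 305.0 = 138.5·ln 23.58 − 305.0 = 138.5·3.1604 − 305.0 = 132.715.
Rounded: (255, 188, 133).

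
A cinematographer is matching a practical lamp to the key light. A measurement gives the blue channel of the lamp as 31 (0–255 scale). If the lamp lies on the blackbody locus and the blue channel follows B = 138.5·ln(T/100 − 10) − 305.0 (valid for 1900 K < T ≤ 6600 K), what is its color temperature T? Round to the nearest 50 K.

ln(t − 10) = (31 + 305.0) / 138.5 = 2.4260.
t − 10 = e^2.4260 = 11.313, so t = 21.313.
T = 100·t = 2131 K → 2150 K to the nearest 50 K.

2150 K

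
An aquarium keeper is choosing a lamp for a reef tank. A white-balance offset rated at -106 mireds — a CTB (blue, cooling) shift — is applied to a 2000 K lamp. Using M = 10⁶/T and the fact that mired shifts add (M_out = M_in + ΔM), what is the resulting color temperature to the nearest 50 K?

2550 K

M_in = 10⁶/2000 = 500.00 mireds.
M_out = 500.00 + (-106) = 394.00 mireds.
T_out = 10⁶/394.00 = 2538.1 K → 2550 K.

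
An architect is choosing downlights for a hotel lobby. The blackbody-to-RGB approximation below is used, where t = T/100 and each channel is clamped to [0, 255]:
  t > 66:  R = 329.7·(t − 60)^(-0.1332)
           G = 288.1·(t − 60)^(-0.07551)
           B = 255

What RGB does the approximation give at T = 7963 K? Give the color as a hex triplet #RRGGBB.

#DEE6FF

t = 7963/100 = 79.63; the t > 66 branch applies.
R = 329.7·(79.63 − 60)^(-0.1332) = 329.7·19.63^(-0.1332) = 329.7·0.67264 = 221.770.
G = 288.1·(79.63 − 60)^(-0.07551) = 288.1·19.63^(-0.07551) = 288.1·0.79868 = 230.099.
B = 255 by definition for t > 66.
Rounded: (222, 230, 255).
In hex: #DEE6FF.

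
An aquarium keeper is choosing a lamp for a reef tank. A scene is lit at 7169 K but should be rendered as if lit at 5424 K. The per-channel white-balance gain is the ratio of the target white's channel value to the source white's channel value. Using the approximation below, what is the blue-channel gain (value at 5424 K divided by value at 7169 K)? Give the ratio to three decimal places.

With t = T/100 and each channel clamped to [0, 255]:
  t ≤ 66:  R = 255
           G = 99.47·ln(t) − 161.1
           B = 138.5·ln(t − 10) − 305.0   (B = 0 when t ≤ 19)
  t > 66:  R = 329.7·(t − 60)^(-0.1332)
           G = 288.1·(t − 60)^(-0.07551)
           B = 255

0.862

At 7169 K (t = 71.69):
  B = 255 by definition for t > 66.
At 5424 K (t = 54.24):
  B = 138.5·ln(54.24 − 10) − 305.0 = 138.5·ln 44.24 − 305.0 = 138.5·3.7896 − 305.0 = 219.864.
Gain = 219.864 / 255.000 = 0.8622 → 0.862.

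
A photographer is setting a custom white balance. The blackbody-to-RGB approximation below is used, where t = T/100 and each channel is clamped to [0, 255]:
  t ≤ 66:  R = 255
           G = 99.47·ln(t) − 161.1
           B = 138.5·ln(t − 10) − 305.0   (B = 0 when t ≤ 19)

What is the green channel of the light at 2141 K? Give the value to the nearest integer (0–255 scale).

144

t = 2141/100 = 21.41; the t ≤ 66 branch applies.
G = 99.47·ln 21.41 − 161.1 = 99.47·3.0639 − 161.1 = 143.662.
Rounded: 144.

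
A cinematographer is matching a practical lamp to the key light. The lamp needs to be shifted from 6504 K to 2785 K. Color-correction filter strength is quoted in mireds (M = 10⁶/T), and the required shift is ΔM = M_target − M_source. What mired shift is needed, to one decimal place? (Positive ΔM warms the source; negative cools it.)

+205.3 mireds

M_source = 10⁶/6504 = 153.752; M_target = 10⁶/2785 = 359.066.
ΔM = 359.066 − 153.752 = 205.315 → +205.3 mireds, a warming shift.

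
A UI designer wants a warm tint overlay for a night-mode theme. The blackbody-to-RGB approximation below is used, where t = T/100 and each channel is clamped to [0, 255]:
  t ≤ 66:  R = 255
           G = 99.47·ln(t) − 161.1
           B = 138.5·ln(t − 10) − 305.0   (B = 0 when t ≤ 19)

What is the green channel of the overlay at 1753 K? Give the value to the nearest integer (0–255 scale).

t = 1753/100 = 17.53; the t ≤ 66 branch applies.
G = 99.47·ln 17.53 − 161.1 = 99.47·2.8639 − 161.1 = 123.773.
Rounded: 124.

124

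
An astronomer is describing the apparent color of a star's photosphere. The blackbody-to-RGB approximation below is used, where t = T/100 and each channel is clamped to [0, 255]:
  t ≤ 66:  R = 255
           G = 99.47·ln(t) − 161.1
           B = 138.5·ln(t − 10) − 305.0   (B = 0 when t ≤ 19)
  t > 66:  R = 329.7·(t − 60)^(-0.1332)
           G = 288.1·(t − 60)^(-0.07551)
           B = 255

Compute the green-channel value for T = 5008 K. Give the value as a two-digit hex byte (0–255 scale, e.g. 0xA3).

t = 5008/100 = 50.08; the t ≤ 66 branch applies.
G = 99.47·ln 50.08 − 161.1 = 99.47·3.9136 − 161.1 = 228.188.
Rounded: 228; in hex, 0xE4.

0xE4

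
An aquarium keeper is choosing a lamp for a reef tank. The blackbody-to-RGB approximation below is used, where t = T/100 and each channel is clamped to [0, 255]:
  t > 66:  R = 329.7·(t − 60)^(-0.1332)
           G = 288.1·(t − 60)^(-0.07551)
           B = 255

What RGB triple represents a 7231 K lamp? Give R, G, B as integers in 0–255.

t = 7231/100 = 72.31; the t > 66 branch applies.
R = 329.7·(72.31 − 60)^(-0.1332) = 329.7·12.31^(-0.1332) = 329.7·0.71578 = 235.992.
G = 288.1·(72.31 − 60)^(-0.07551) = 288.1·12.31^(-0.07551) = 288.1·0.82732 = 238.351.
B = 255 by definition for t > 66.
Rounded: (236, 238, 255).

R=236, G=238, B=255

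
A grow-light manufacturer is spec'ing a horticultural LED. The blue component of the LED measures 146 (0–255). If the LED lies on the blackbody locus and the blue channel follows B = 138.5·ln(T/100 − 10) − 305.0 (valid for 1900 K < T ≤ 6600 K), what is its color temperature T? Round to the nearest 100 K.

3600 K

ln(t − 10) = (146 + 305.0) / 138.5 = 3.2563.
t − 10 = e^3.2563 = 25.954, so t = 35.954.
T = 100·t = 3595 K → 3600 K to the nearest 100 K.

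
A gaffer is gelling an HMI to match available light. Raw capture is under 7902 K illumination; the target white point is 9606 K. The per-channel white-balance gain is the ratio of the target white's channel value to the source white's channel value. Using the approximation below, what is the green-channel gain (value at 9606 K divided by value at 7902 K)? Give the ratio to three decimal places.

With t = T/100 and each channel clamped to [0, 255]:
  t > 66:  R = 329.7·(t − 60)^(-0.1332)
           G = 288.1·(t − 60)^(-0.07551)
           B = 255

At 7902 K (t = 79.02):
  G = 288.1·(79.02 − 60)^(-0.07551) = 288.1·19.02^(-0.07551) = 288.1·0.80058 = 230.648.
At 9606 K (t = 96.06):
  G = 288.1·(96.06 − 60)^(-0.07551) = 288.1·36.06^(-0.07551) = 288.1·0.76283 = 219.772.
Gain = 219.772 / 230.648 = 0.9528 → 0.953.

0.953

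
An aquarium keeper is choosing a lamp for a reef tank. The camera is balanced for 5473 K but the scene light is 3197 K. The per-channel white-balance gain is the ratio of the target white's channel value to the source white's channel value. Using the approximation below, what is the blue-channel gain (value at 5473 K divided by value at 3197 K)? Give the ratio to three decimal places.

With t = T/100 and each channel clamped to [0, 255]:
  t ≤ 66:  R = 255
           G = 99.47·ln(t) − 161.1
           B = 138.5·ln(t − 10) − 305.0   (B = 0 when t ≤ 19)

At 3197 K (t = 31.97):
  B = 138.5·ln(31.97 − 10) − 305.0 = 138.5·ln 21.97 − 305.0 = 138.5·3.0897 − 305.0 = 122.920.
At 5473 K (t = 54.73):
  B = 138.5·ln(54.73 − 10) − 305.0 = 138.5·ln 44.73 − 305.0 = 138.5·3.8006 − 305.0 = 221.389.
Gain = 221.389 / 122.920 = 1.8011 → 1.801.

1.801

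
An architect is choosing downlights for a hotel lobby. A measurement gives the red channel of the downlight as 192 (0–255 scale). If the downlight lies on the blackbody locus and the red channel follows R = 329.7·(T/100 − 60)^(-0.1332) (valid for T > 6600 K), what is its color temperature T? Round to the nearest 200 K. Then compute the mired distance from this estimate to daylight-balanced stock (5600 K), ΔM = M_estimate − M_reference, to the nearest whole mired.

(t − 60)^(-0.1332) = 192/329.7 = 0.58235.
t − 60 = 0.58235^(1/-0.1332) = 0.58235^(-7.508) = 57.929, so t = 117.929.
T = 100·t = 11793 K → 11800 K to the nearest 200 K.
M_estimate = 10⁶/11800 = 84.75; M_reference = 10⁶/5600 = 178.57.
ΔM = 84.75 − 178.57 = -93.83 → -94 mireds.

-94 mireds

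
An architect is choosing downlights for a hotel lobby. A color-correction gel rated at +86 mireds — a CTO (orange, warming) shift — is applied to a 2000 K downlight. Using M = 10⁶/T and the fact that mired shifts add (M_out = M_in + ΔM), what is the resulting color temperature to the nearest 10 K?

M_in = 10⁶/2000 = 500.00 mireds.
M_out = 500.00 + (+86) = 586.00 mireds.
T_out = 10⁶/586.00 = 1706.5 K → 1710 K.

1710 K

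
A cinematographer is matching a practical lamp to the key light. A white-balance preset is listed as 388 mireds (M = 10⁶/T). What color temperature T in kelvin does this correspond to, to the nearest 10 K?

2580 K

T = 10⁶ / 388 = 2577.32 K → 2580 K.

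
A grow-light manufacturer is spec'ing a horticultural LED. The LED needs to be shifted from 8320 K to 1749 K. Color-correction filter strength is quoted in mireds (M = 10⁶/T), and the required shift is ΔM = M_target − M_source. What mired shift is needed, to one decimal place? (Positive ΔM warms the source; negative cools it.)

+451.6 mireds

M_source = 10⁶/8320 = 120.192; M_target = 10⁶/1749 = 571.755.
ΔM = 571.755 − 120.192 = 451.563 → +451.6 mireds, a warming shift.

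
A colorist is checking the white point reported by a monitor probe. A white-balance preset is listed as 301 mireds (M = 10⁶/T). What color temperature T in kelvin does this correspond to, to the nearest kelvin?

3322 K

T = 10⁶ / 301 = 3322.26 K → 3322 K.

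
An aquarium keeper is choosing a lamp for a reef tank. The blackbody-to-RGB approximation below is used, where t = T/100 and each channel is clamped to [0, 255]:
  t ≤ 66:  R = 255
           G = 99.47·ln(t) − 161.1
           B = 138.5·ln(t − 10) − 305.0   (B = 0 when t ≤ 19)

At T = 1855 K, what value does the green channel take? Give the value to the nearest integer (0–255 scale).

129

t = 1855/100 = 18.55; the t ≤ 66 branch applies.
G = 99.47·ln 18.55 − 161.1 = 99.47·2.9205 − 161.1 = 129.399.
Rounded: 129.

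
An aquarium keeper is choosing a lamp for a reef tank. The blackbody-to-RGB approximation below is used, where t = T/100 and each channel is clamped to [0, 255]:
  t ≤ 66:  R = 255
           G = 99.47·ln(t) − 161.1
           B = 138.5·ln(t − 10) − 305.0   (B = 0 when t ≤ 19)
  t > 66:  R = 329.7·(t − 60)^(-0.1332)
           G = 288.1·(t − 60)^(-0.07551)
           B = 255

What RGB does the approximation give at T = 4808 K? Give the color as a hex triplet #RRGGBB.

t = 4808/100 = 48.08; the t ≤ 66 branch applies.
R = 255 by definition for t ≤ 66.
G = 99.47·ln 48.08 − 161.1 = 99.47·3.8729 − 161.1 = 224.134.
B = 138.5·ln(48.08 − 10) − 305.0 = 138.5·ln 38.08 − 305.0 = 138.5·3.6397 − 305.0 = 199.097.
Rounded: (255, 224, 199).
In hex: #FFE0C7.

#FFE0C7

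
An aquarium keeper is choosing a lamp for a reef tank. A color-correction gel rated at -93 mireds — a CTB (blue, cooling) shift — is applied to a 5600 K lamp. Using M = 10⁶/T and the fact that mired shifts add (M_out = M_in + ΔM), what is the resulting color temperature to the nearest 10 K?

11690 K

M_in = 10⁶/5600 = 178.57 mireds.
M_out = 178.57 + (-93) = 85.57 mireds.
T_out = 10⁶/85.57 = 11686.1 K → 11690 K.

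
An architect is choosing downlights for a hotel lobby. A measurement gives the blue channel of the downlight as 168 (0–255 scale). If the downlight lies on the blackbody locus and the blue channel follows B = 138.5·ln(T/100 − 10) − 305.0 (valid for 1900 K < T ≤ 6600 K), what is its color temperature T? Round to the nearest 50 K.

ln(t − 10) = (168 + 305.0) / 138.5 = 3.4152.
t − 10 = e^3.4152 = 30.422, so t = 40.422.
T = 100·t = 4042 K → 4050 K to the nearest 50 K.

4050 K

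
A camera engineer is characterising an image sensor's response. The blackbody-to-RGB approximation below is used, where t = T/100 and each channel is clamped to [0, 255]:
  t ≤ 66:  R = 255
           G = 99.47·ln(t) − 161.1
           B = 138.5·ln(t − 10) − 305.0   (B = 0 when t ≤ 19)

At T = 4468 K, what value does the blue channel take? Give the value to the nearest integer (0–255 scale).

t = 4468/100 = 44.68; the t ≤ 66 branch applies.
B = 138.5·ln(44.68 − 10) − 305.0 = 138.5·ln 34.68 − 305.0 = 138.5·3.5462 − 305.0 = 186.144.
Rounded: 186.

186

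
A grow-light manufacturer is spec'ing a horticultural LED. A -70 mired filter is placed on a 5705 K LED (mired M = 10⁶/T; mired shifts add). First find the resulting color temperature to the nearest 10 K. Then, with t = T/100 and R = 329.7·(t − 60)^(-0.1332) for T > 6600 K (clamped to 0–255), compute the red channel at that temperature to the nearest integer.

205

M_in = 10⁶/5705 = 175.28; M_out = 175.28 + (-70) = 105.28.
T_out = 10⁶/105.28 = 9498.0 K → 9500 K; t = 95.
R = 329.7·(95 − 60)^(-0.1332) = 329.7·35^(-0.1332) = 329.7·0.62277 = 205.328.
Rounded: 205.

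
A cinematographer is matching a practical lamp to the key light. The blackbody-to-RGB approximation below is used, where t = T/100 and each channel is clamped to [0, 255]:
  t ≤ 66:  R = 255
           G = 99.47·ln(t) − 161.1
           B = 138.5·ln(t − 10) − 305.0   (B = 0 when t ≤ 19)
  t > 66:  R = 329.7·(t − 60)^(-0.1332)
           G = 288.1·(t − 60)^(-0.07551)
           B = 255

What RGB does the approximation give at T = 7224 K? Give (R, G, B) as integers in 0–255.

t = 7224/100 = 72.24; the t > 66 branch applies.
R = 329.7·(72.24 − 60)^(-0.1332) = 329.7·12.24^(-0.1332) = 329.7·0.71632 = 236.171.
G = 288.1·(72.24 − 60)^(-0.07551) = 288.1·12.24^(-0.07551) = 288.1·0.82768 = 238.454.
B = 255 by definition for t > 66.
Rounded: (236, 238, 255).

(236, 238, 255)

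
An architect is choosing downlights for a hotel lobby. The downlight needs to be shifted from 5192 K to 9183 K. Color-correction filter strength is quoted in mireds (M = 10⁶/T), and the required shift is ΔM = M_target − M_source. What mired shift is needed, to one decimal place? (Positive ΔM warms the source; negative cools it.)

M_source = 10⁶/5192 = 192.604; M_target = 10⁶/9183 = 108.897.
ΔM = 108.897 − 192.604 = -83.707 → -83.7 mireds, a cooling shift.

-83.7 mireds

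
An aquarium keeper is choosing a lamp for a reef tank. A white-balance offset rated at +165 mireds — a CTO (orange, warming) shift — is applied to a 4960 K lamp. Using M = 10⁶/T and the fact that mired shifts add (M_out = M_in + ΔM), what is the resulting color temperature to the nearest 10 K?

2730 K

M_in = 10⁶/4960 = 201.61 mireds.
M_out = 201.61 + (+165) = 366.61 mireds.
T_out = 10⁶/366.61 = 2727.7 K → 2730 K.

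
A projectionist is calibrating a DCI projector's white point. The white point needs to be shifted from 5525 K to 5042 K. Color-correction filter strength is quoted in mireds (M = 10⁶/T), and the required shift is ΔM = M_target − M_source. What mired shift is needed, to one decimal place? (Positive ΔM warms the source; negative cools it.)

M_source = 10⁶/5525 = 180.995; M_target = 10⁶/5042 = 198.334.
ΔM = 198.334 − 180.995 = 17.339 → +17.3 mireds, a warming shift.

+17.3 mireds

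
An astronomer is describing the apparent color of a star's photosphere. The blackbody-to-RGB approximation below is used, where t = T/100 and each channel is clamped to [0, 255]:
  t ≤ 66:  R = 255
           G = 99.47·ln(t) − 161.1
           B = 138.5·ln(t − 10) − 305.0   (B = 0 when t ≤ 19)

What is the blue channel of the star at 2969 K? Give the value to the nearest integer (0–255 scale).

108

t = 2969/100 = 29.69; the t ≤ 66 branch applies.
B = 138.5·ln(29.69 − 10) − 305.0 = 138.5·ln 19.69 − 305.0 = 138.5·2.9801 − 305.0 = 107.745.
Rounded: 108.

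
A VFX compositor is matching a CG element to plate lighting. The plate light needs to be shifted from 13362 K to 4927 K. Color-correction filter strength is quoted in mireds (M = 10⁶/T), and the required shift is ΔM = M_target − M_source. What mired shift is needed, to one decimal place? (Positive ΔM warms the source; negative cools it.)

+128.1 mireds

M_source = 10⁶/13362 = 74.839; M_target = 10⁶/4927 = 202.963.
ΔM = 202.963 − 74.839 = 128.124 → +128.1 mireds, a warming shift.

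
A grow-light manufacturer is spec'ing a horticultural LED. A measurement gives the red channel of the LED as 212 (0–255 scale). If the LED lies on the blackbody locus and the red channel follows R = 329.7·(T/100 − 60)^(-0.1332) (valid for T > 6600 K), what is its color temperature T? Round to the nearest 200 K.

(t − 60)^(-0.1332) = 212/329.7 = 0.64301.
t − 60 = 0.64301^(1/-0.1332) = 0.64301^(-7.508) = 27.530, so t = 87.530.
T = 100·t = 8753 K → 8800 K to the nearest 200 K.

8800 K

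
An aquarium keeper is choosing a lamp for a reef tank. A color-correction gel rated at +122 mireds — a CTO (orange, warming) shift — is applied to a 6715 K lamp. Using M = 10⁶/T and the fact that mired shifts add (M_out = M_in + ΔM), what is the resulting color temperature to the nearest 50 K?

3700 K

M_in = 10⁶/6715 = 148.92 mireds.
M_out = 148.92 + (+122) = 270.92 mireds.
T_out = 10⁶/270.92 = 3691.1 K → 3700 K.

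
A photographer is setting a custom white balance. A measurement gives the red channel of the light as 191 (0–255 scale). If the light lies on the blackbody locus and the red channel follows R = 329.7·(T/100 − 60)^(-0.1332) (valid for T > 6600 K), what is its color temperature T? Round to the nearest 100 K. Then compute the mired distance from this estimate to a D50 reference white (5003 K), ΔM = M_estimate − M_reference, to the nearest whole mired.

-117 mireds

(t − 60)^(-0.1332) = 191/329.7 = 0.57931.
t − 60 = 0.57931^(1/-0.1332) = 0.57931^(-7.508) = 60.245, so t = 120.245.
T = 100·t = 12025 K → 12000 K to the nearest 100 K.
M_estimate = 10⁶/12000 = 83.33; M_reference = 10⁶/5003 = 199.88.
ΔM = 83.33 − 199.88 = -116.55 → -117 mireds.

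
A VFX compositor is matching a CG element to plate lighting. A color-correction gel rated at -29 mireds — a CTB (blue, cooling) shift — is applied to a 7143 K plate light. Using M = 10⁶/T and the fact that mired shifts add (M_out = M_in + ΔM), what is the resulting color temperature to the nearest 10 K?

9010 K

M_in = 10⁶/7143 = 140.00 mireds.
M_out = 140.00 + (-29) = 111.00 mireds.
T_out = 10⁶/111.00 = 9009.2 K → 9010 K.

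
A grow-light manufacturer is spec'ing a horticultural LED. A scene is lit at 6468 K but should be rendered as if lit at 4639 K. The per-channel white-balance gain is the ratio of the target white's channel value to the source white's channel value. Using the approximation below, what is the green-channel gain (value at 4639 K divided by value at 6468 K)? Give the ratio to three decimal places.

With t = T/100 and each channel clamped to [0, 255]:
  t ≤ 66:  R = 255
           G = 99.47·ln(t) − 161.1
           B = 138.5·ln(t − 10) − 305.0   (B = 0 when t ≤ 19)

At 6468 K (t = 64.68):
  G = 99.47·ln 64.68 − 161.1 = 99.47·4.1695 − 161.1 = 253.635.
At 4639 K (t = 46.39):
  G = 99.47·ln 46.39 − 161.1 = 99.47·3.8371 − 161.1 = 220.575.
Gain = 220.575 / 253.635 = 0.8697 → 0.870.

0.870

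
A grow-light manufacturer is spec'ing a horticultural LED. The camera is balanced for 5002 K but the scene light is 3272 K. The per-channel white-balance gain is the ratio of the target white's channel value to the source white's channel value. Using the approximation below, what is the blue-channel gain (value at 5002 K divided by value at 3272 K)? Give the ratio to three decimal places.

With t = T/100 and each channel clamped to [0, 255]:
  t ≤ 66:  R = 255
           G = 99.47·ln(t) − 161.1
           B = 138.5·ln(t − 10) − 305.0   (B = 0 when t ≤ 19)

At 3272 K (t = 32.72):
  B = 138.5·ln(32.72 − 10) − 305.0 = 138.5·ln 22.72 − 305.0 = 138.5·3.1232 − 305.0 = 127.570.
At 5002 K (t = 50.02):
  B = 138.5·ln(50.02 − 10) − 305.0 = 138.5·ln 40.02 − 305.0 = 138.5·3.6894 − 305.0 = 205.979.
Gain = 205.979 / 127.570 = 1.6146 → 1.615.

1.615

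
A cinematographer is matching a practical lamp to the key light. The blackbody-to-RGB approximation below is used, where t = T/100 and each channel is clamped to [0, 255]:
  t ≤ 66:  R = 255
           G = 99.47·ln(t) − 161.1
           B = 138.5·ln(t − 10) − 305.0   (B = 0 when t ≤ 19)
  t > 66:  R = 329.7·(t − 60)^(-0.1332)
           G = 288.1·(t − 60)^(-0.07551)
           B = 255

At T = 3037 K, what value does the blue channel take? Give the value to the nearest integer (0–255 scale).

t = 3037/100 = 30.37; the t ≤ 66 branch applies.
B = 138.5·ln(30.37 − 10) − 305.0 = 138.5·ln 20.37 − 305.0 = 138.5·3.0141 − 305.0 = 112.448.
Rounded: 112.

112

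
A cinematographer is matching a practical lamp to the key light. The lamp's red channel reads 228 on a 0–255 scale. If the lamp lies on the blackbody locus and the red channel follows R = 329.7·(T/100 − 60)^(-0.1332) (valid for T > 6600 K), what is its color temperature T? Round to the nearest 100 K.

7600 K

(t − 60)^(-0.1332) = 228/329.7 = 0.69154.
t − 60 = 0.69154^(1/-0.1332) = 0.69154^(-7.508) = 15.943, so t = 75.943.
T = 100·t = 7594 K → 7600 K to the nearest 100 K.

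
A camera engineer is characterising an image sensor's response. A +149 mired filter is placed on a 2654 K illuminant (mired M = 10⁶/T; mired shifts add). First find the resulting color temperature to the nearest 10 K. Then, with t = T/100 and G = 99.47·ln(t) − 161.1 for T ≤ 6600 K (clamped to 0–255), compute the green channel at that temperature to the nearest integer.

132

M_in = 10⁶/2654 = 376.79; M_out = 376.79 + (+149) = 525.79.
T_out = 10⁶/525.79 = 1901.9 K → 1900 K; t = 19.
G = 99.47·ln 19 − 161.1 = 99.47·2.9444 − 161.1 = 131.783.
Rounded: 132.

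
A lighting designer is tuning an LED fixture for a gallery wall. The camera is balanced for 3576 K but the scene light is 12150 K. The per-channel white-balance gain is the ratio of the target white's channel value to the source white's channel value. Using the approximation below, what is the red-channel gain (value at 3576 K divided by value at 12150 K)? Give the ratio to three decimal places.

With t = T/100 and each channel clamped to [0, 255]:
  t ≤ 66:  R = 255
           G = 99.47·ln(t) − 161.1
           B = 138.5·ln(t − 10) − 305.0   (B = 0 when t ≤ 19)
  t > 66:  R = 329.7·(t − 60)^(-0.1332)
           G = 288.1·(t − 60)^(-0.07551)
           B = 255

At 12150 K (t = 121.5):
  R = 329.7·(121.5 − 60)^(-0.1332) = 329.7·61.5^(-0.1332) = 329.7·0.57773 = 190.476.
At 3576 K (t = 35.76):
  R = 255 by definition for t ≤ 66.
Gain = 255.000 / 190.476 = 1.3387 → 1.339.

1.339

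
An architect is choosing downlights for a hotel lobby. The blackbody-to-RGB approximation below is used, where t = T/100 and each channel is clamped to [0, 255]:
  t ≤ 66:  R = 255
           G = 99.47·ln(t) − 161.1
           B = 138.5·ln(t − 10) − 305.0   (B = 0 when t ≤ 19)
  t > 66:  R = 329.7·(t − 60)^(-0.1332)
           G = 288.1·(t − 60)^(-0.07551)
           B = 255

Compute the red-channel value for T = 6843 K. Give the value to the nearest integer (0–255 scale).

t = 6843/100 = 68.43; the t > 66 branch applies.
R = 329.7·(68.43 − 60)^(-0.1332) = 329.7·8.43^(-0.1332) = 329.7·0.75280 = 248.198.
Rounded: 248.

248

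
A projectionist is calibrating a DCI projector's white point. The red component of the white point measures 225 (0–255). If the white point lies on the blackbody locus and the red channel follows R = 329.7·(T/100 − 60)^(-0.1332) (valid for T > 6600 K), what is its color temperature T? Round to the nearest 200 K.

(t − 60)^(-0.1332) = 225/329.7 = 0.68244.
t − 60 = 0.68244^(1/-0.1332) = 0.68244^(-7.508) = 17.610, so t = 77.610.
T = 100·t = 7761 K → 7800 K to the nearest 200 K.

7800 K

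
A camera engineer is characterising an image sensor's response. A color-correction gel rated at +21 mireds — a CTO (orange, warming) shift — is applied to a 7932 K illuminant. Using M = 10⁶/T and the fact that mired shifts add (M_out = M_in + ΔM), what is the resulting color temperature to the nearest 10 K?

6800 K

M_in = 10⁶/7932 = 126.07 mireds.
M_out = 126.07 + (+21) = 147.07 mireds.
T_out = 10⁶/147.07 = 6799.4 K → 6800 K.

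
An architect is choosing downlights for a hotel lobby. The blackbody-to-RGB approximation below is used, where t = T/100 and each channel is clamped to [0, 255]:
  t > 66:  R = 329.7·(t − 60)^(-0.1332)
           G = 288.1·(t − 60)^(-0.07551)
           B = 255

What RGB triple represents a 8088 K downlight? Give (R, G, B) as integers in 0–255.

t = 8088/100 = 80.88; the t > 66 branch applies.
R = 329.7·(80.88 − 60)^(-0.1332) = 329.7·20.88^(-0.1332) = 329.7·0.66713 = 219.953.
G = 288.1·(80.88 − 60)^(-0.07551) = 288.1·20.88^(-0.07551) = 288.1·0.79496 = 229.029.
B = 255 by definition for t > 66.
Rounded: (220, 229, 255).

(220, 229, 255)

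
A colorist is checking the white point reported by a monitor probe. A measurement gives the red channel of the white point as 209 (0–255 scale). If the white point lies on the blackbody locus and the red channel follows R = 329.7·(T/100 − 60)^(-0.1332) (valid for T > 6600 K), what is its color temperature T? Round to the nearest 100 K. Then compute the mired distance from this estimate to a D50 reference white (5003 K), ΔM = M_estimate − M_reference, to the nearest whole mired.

(t − 60)^(-0.1332) = 209/329.7 = 0.63391.
t − 60 = 0.63391^(1/-0.1332) = 0.63391^(-7.508) = 30.639, so t = 90.639.
T = 100·t = 9064 K → 9100 K to the nearest 100 K.
M_estimate = 10⁶/9100 = 109.89; M_reference = 10⁶/5003 = 199.88.
ΔM = 109.89 − 199.88 = -89.99 → -90 mireds.

-90 mireds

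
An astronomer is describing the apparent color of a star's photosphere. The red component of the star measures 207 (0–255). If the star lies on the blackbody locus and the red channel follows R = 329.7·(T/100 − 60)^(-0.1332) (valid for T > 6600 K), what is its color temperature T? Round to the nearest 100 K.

9300 K

(t − 60)^(-0.1332) = 207/329.7 = 0.62784.
t − 60 = 0.62784^(1/-0.1332) = 0.62784^(-7.508) = 32.933, so t = 92.933.
T = 100·t = 9293 K → 9300 K to the nearest 100 K.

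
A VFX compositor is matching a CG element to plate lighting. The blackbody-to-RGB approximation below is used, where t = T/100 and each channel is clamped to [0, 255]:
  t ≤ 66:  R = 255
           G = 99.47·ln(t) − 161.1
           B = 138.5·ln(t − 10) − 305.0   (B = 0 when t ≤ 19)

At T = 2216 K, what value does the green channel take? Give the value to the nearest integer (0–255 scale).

t = 2216/100 = 22.16; the t ≤ 66 branch applies.
G = 99.47·ln 22.16 − 161.1 = 99.47·3.0983 − 161.1 = 147.087.
Rounded: 147.

147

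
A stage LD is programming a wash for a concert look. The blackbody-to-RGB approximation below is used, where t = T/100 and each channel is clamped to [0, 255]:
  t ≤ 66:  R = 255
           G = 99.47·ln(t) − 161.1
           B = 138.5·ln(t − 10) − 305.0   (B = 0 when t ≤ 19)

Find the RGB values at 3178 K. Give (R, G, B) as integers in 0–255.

t = 3178/100 = 31.78; the t ≤ 66 branch applies.
R = 255 by definition for t ≤ 66.
G = 99.47·ln 31.78 − 161.1 = 99.47·3.4588 − 161.1 = 182.951.
B = 138.5·ln(31.78 − 10) − 305.0 = 138.5·ln 21.78 − 305.0 = 138.5·3.0810 − 305.0 = 121.717.
Rounded: (255, 183, 122).

(255, 183, 122)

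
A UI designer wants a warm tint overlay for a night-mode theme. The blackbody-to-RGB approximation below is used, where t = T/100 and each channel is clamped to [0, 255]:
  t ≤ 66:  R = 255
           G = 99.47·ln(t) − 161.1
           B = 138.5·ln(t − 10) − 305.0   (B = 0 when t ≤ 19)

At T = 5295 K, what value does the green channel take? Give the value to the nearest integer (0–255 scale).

234

t = 5295/100 = 52.95; the t ≤ 66 branch applies.
G = 99.47·ln 52.95 − 161.1 = 99.47·3.9693 − 161.1 = 233.731.
Rounded: 234.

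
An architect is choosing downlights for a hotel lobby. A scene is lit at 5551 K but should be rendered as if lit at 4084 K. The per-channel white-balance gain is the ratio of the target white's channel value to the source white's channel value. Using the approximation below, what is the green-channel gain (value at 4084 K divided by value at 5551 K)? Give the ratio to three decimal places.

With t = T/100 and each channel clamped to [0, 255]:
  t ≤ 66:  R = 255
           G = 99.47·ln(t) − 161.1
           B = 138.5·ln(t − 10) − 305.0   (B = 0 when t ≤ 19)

At 5551 K (t = 55.51):
  G = 99.47·ln 55.51 − 161.1 = 99.47·4.0166 − 161.1 = 238.428.
At 4084 K (t = 40.84):
  G = 99.47·ln 40.84 − 161.1 = 99.47·3.7097 − 161.1 = 207.900.
Gain = 207.900 / 238.428 = 0.8720 → 0.872.

0.872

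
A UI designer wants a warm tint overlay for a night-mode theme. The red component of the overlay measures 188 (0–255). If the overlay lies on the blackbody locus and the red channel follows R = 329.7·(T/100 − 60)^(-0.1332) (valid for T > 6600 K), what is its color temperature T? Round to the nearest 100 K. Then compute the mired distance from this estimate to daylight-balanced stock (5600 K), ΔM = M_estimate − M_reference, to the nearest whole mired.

(t − 60)^(-0.1332) = 188/329.7 = 0.57022.
t − 60 = 0.57022^(1/-0.1332) = 0.57022^(-7.508) = 67.848, so t = 127.848.
T = 100·t = 12785 K → 12800 K to the nearest 100 K.
M_estimate = 10⁶/12800 = 78.12; M_reference = 10⁶/5600 = 178.57.
ΔM = 78.12 − 178.57 = -100.45 → -100 mireds.

-100 mireds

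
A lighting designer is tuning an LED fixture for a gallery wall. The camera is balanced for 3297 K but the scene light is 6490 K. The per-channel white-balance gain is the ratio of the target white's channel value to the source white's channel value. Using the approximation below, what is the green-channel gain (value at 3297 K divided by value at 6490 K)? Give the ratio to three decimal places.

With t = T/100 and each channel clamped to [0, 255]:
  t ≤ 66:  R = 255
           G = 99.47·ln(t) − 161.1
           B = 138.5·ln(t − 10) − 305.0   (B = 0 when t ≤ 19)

0.735

At 6490 K (t = 64.9):
  G = 99.47·ln 64.9 − 161.1 = 99.47·4.1728 − 161.1 = 253.973.
At 3297 K (t = 32.97):
  G = 99.47·ln 32.97 − 161.1 = 99.47·3.4956 − 161.1 = 186.607.
Gain = 186.607 / 253.973 = 0.7348 → 0.735.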